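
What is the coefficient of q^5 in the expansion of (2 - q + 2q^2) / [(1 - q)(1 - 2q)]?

The denominator gives the recurrence a_n = 3a_(n−1) − 2a_(n−2) for n ≥ 3; the numerator fixes a_0 = 2, a_1 = 5, a_2 = 13.
Iterating: 2, 5, 13, 29, 61, 125, so a_5 = 125.

125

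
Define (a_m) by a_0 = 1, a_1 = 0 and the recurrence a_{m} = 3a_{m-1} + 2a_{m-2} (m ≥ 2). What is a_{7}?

The ordinary generating function has denominator 1 - 3x - 2x^2.
Iterating the recurrence: a_0,…,a_{7} = 1, 0, 2, 6, 22, 78, 278, 990.

990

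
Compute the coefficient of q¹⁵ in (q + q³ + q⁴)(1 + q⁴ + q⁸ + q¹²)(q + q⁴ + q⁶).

(q + q³ + q⁴) has coefficients 0,1,0,1,1 for degrees 0…4.
(1 + q⁴ + q⁸ + q¹²) has coefficients 1,0,0,0,1,0,0,0,1,0,0,0,1,0,0,0 for degrees 0…15.
Finally multiplying by (q + q⁴ + q⁶), the product of all factors after the first has coefficients 0,1,0,0,1,1,1,0,1,1,1,0,1,1,1,0 for degrees 0…15.
[q¹⁵] = 1·1 + 1·1 + 1·0 = 2.

2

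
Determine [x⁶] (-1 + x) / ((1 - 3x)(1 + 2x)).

Partial fractions give a closed form: a_n = (-2/5)·3^n + (-3/5)·(-2)^n.
At n = 6: a_6 = -330.

-330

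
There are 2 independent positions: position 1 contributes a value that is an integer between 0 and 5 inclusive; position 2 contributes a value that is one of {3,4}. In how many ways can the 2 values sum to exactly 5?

2

The generating function for the choices is (1 + x + x^2 + x^3 + x^4 + x^5)·(x^3 + x^4); the count is [x^5].
(1 + x + x^2 + x^3 + x^4 + x^5) has coefficients 1,1,1,1,1,1 for degrees 0…5.
(x^3 + x^4) has coefficients 0,0,0,1,1,0 for degrees 0…5.
[x^5] = 1·0 + 1·1 + 1·1 + 1·0 + 1·0 + 1·0 = 2.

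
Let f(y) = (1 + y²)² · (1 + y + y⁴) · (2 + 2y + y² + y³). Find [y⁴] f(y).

11

(1 + y²)² has coefficients 1,0,2,0,1 for degrees 0…4.
(1 + y + y⁴) has coefficients 1,1,0,0,1 for degrees 0…4.
Finally multiplying by (2 + 2y + y² + y³), the product of all factors after the first has coefficients 2,4,3,2,3 for degrees 0…4.
[y⁴] = 1·3 + 2·3 + 1·2 = 11.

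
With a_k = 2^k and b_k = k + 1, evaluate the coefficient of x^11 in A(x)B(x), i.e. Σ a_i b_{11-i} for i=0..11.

8178

The convolution is the x^11 coefficient of A(x)B(x).
Σ = 1·12 + 2·11 + 4·10 + 8·9 + 16·8 + 32·7 + 64·6 + 128·5 + 256·4 + 512·3 + 1024·2 + 2048·1 = 8178.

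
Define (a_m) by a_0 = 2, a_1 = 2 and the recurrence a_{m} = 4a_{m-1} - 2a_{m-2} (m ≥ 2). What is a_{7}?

The ordinary generating function has denominator 1 - 4q + 2q^2.
Iterating the recurrence: a_0,…,a_{7} = 2, 2, 4, 12, 40, 136, 464, 1584.

1584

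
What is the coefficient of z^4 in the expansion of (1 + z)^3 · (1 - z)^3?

3

(1 + z)^3 has coefficients 1,3,3,1 for degrees 0…3.
(1 - z)^3 has coefficients 1,-3,3,-1,0 for degrees 0…4.
[z^4] = 1·0 + 3·(-1) + 3·3 + 1·(-3) = 3.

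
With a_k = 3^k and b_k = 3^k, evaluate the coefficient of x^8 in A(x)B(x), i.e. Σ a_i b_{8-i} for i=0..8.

59049

Write out a_i and b_{8-i} for i = 0,…,8 and sum the products.
Σ = 1·6561 + 3·2187 + 9·729 + 27·243 + 81·81 + 243·27 + 729·9 + 2187·3 + 6561·1 = 59049.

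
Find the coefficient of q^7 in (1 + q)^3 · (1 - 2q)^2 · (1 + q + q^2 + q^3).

(1 + q)^3 has coefficients 1,3,3,1 for degrees 0…3.
(1 - 2q)^2 has coefficients 1,-4,4,0,0,0,0,0 for degrees 0…7.
Finally multiplying by (1 + q + q^2 + q^3), the product of all factors after the first has coefficients 1,-3,1,1,0,4,0,0 for degrees 0…7.
[q^7] = 1·0 + 3·0 + 3·4 + 1·0 = 12.

12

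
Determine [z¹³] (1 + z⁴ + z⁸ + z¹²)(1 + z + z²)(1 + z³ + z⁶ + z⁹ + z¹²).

(1 + z⁴ + z⁸ + z¹²) has coefficients 1,0,0,0,1,0,0,0,1,0,0,0,1 for degrees 0…12.
(1 + z + z²) has coefficients 1,1,1,0,0,0,0,0,0,0,0,0,0,0 for degrees 0…13.
Finally multiplying by (1 + z³ + z⁶ + z⁹ + z¹²), the product of all factors after the first has coefficients 1,1,1,1,1,1,1,1,1,1,1,1,1,1 for degrees 0…13.
[z¹³] = 1·1 + 1·1 + 1·1 + 1·1 = 4.

4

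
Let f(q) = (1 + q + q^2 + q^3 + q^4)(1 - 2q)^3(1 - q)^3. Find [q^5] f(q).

-9

(1 + q + q^2 + q^3 + q^4) has coefficients 1,1,1,1,1 for degrees 0…4.
(1 - 2q)^3 has coefficients 1,-6,12,-8,0,0 for degrees 0…5.
Finally multiplying by (1 - q)^3, the product of all factors after the first has coefficients 1,-9,33,-63,66,-36 for degrees 0…5.
[q^5] = 1·(-36) + 1·66 + 1·(-63) + 1·33 + 1·(-9) = -9.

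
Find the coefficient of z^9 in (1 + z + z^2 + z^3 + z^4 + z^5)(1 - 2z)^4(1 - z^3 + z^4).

(1 + z + z^2 + z^3 + z^4 + z^5) has coefficients 1,1,1,1,1,1 for degrees 0…5.
(1 - 2z)^4 has coefficients 1,-8,24,-32,16,0,0,0,0,0 for degrees 0…9.
Finally multiplying by (1 - z^3 + z^4), the product of all factors after the first has coefficients 1,-8,24,-33,25,-32,56,-48,16,0 for degrees 0…9.
[z^9] = 1·0 + 1·16 + 1·(-48) + 1·56 + 1·(-32) + 1·25 = 17.

17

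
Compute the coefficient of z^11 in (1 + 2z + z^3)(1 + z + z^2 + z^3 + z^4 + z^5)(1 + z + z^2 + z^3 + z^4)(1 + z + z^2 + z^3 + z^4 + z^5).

(1 + 2z + z^3) has coefficients 1,2,0,1 for degrees 0…3.
(1 + z + z^2 + z^3 + z^4 + z^5) has coefficients 1,1,1,1,1,1,0,0,0,0,0,0 for degrees 0…11.
Multiplying by (1 + z + z^2 + z^3 + z^4) gives running coefficients 1,2,3,4,5,5,4,3,2,1,0,0 for degrees 0…11.
Finally multiplying by (1 + z + z^2 + z^3 + z^4 + z^5), the product of all factors after the first has coefficients 1,3,6,10,15,20,23,24,23,20,15,10 for degrees 0…11.
[z^11] = 1·10 + 2·15 + 1·23 = 63.

63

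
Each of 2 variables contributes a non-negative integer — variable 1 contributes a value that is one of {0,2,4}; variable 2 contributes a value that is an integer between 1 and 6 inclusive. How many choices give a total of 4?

2

The generating function for the choices is (1 + t^2 + t^4)·(t + t^2 + t^3 + t^4 + t^5 + t^6); the count is [t^4].
(1 + t^2 + t^4) has coefficients 1,0,1,0,1 for degrees 0…4.
(t + t^2 + t^3 + t^4 + t^5 + t^6) has coefficients 0,1,1,1,1 for degrees 0…4.
[t^4] = 1·1 + 1·1 + 1·0 = 2.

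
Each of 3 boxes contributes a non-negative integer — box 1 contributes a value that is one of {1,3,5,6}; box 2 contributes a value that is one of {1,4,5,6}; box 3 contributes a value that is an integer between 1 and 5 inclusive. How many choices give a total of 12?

10

The generating function for the choices is (q + q^3 + q^5 + q^6)·(q + q^4 + q^5 + q^6)·(q + q^2 + q^3 + q^4 + q^5); the count is [q^12].
(q + q^3 + q^5 + q^6) has coefficients 0,1,0,1,0,1,1 for degrees 0…6.
(q + q^4 + q^5 + q^6) has coefficients 0,1,0,0,1,1,1,0,0,0,0,0,0 for degrees 0…12.
Finally multiplying by (q + q^2 + q^3 + q^4 + q^5), the product of all factors after the first has coefficients 0,0,1,1,1,2,3,3,3,3,2,1,0 for degrees 0…12.
[q^12] = 1·1 + 1·3 + 1·3 + 1·3 = 10.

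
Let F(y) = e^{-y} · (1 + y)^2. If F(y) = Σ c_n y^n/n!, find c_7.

-29

The EGF product rule gives c_7 = Σ_{k_1+k_2=7} C(7; k_1,k_2) · ∏ g_i(k_i), where e^{-y} gives (-1)^k; (1+y)^2 gives the falling factorial (2)_k.
g_1(k) for k = 0…7: 1, -1, 1, -1, 1, -1, 1, -1.
g_2(k) for k = 0…7: 1, 2, 2, 0, 0, 0, 0, 0.
c_7 = Σ_k C(7,k)·g_1(k)·g_2(7−k) = 21·(-1)·2 + 7·1·2 + 1·(-1)·1 = −42 + 14 − 1 = -29.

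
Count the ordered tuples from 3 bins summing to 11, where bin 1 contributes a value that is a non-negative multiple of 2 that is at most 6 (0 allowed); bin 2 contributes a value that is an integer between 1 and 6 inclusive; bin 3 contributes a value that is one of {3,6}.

The generating function for the choices is (1 + t^2 + t^4 + t^6)·(t + t^2 + t^3 + t^4 + t^5 + t^6)·(t^3 + t^6); the count is [t^11].
(1 + t^2 + t^4 + t^6) has coefficients 1,0,1,0,1,0,1 for degrees 0…6.
(t + t^2 + t^3 + t^4 + t^5 + t^6) has coefficients 0,1,1,1,1,1,1,0,0,0,0,0 for degrees 0…11.
Finally multiplying by (t^3 + t^6), the product of all factors after the first has coefficients 0,0,0,0,1,1,1,2,2,2,1,1 for degrees 0…11.
[t^11] = 1·1 + 1·2 + 1·2 + 1·1 = 6.

6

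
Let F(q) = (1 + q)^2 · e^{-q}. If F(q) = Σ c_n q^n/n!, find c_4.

5

The EGF product rule gives c_4 = Σ_{k_1+k_2=4} C(4; k_1,k_2) · ∏ g_i(k_i), where (1+q)^2 gives the falling factorial (2)_k; e^{-q} gives (-1)^k.
g_1(k) for k = 0…4: 1, 2, 2, 0, 0.
g_2(k) for k = 0…4: 1, -1, 1, -1, 1.
c_4 = Σ_k C(4,k)·g_1(k)·g_2(4−k) = 1·1·1 + 4·2·(-1) + 6·2·1 = 1 − 8 + 12 = 5.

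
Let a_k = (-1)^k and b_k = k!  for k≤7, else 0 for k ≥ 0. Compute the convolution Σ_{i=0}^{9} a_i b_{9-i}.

This is [x^9] in the product of the two ordinary generating functions.
Σ = 1·0 − 1·0 + 1·5040 − 1·720 + 1·120 − 1·24 + 1·6 − 1·2 + 1·1 − 1·1 = 4420.

4420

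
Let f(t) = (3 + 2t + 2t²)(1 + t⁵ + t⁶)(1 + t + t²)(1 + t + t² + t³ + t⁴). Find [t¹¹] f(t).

(3 + 2t + 2t²) has coefficients 3,2,2 for degrees 0…2.
(1 + t⁵ + t⁶) has coefficients 1,0,0,0,0,1,1,0,0,0,0,0 for degrees 0…11.
Multiplying by (1 + t + t²) gives running coefficients 1,1,1,0,0,1,2,2,1,0,0,0 for degrees 0…11.
Finally multiplying by (1 + t + t² + t³ + t⁴), the product of all factors after the first has coefficients 1,2,3,3,3,3,4,5,6,6,5,3 for degrees 0…11.
[t¹¹] = 3·3 + 2·5 + 2·6 = 31.

31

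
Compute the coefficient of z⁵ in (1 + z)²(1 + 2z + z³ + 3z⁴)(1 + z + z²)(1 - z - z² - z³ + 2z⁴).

(1 + z)² has coefficients 1,2,1 for degrees 0…2.
(1 + 2z + z³ + 3z⁴) has coefficients 1,2,0,1,3,0 for degrees 0…5.
Multiplying by (1 + z + z²) gives running coefficients 1,3,3,3,4,4 for degrees 0…5.
Finally multiplying by (1 - z - z² - z³ + 2z⁴), the product of all factors after the first has coefficients 1,2,-1,-4,-3,0 for degrees 0…5.
[z⁵] = 1·0 + 2·(-3) + 1·(-4) = -10.

-10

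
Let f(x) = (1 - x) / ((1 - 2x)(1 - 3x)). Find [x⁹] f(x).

38854

The denominator gives the recurrence a_n = 5a_(n−1) − 6a_(n−2) for n ≥ 3; the numerator fixes a_0 = 1, a_1 = 4, a_2 = 14.
Iterating: 1, 4, 14, 46, 146, 454, 1394, 4246, 12866, 38854, so a_9 = 38854.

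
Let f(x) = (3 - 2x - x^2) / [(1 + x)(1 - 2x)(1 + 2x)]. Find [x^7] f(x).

Partial fractions give a closed form: a_n = (-4/3)·(-1)^n + (7/12)·2^n + (15/4)·(-2)^n.
At n = 7: a_7 = -404.

-404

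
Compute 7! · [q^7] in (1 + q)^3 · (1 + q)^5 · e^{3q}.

4602699

The EGF product rule gives c_7 = Σ_{k_1+k_2+k_3=7} C(7; k_1,k_2,k_3) · ∏ g_i(k_i), where (1+q)^3 gives the falling factorial (3)_k; (1+q)^5 gives the falling factorial (5)_k; e^{3q} gives (3)^k.
g_1(k) for k = 0…7: 1, 3, 6, 6, 0, 0, 0, 0.
g_2(k) for k = 0…7: 1, 5, 20, 60, 120, 120, 0, 0.
g_3(k) for k = 0…7: 1, 3, 9, 27, 81, 243, 729, 2187.
First combine the last two factors: h(k) = Σ_j C(k,j)·g_2(j)·g_3(k−j) for k = 0…7: 1, 8, 59, 402, 2541, 14988, 83079, 435942.
c_7 = Σ_k C(7,k)·g_1(k)·h(7−k) = 1·1·435942 + 7·3·83079 + 21·6·14988 + 35·6·2541 = 435942 + 1744659 + 1888488 + 533610 = 4602699.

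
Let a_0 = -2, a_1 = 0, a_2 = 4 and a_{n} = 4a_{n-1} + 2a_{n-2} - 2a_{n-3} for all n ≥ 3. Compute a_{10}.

600832

The ordinary generating function has denominator 1 - 4t - 2t^2 + 2t^3.
Iterating the recurrence: a_0,…,a_{10} = -2, 0, 4, 20, 88, 384, 1672, 7280, 31696, 138000, 600832.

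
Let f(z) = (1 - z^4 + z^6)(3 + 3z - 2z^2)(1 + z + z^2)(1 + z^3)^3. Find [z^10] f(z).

4

(1 - z^4 + z^6) has coefficients 1,0,0,0,-1,0,1 for degrees 0…6.
(3 + 3z - 2z^2) has coefficients 3,3,-2,0,0,0,0,0,0,0,0 for degrees 0…10.
Multiplying by (1 + z + z^2) gives running coefficients 3,6,4,1,-2,0,0,0,0,0,0 for degrees 0…10.
Finally multiplying by (1 + z^3)^3, the product of all factors after the first has coefficients 3,6,4,10,16,12,12,12,12,6,0 for degrees 0…10.
[z^10] = 1·0 − 1·12 + 1·16 = 4.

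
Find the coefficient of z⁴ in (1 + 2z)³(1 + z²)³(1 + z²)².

(1 + 2z)³ has coefficients 1,6,12,8 for degrees 0…3.
(1 + z²)³ has coefficients 1,0,3,0,3 for degrees 0…4.
Finally multiplying by (1 + z²)², the product of all factors after the first has coefficients 1,0,5,0,10 for degrees 0…4.
[z⁴] = 1·10 + 6·0 + 12·5 + 8·0 = 70.

70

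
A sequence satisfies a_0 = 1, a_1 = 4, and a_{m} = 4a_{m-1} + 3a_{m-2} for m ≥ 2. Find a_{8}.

190513

The ordinary generating function has denominator 1 - 4t - 3t^2.
Iterating the recurrence: a_0,…,a_{8} = 1, 4, 19, 88, 409, 1900, 8827, 41008, 190513.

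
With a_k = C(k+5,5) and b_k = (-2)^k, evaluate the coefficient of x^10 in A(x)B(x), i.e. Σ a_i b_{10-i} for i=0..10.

1363

The convolution is the x^10 coefficient of A(x)B(x).
Σ = 1·1024 + 6·(-512) + 21·256 + 56·(-128) + 126·64 + 252·(-32) + 462·16 + 792·(-8) + 1287·4 + 2002·(-2) + 3003·1 = 1363.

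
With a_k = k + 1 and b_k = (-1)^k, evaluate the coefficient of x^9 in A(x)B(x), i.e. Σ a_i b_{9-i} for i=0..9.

Write out a_i and b_{9-i} for i = 0,…,9 and sum the products.
Σ = 1·(-1) + 2·1 + 3·(-1) + 4·1 + 5·(-1) + 6·1 + 7·(-1) + 8·1 + 9·(-1) + 10·1 = 5.

5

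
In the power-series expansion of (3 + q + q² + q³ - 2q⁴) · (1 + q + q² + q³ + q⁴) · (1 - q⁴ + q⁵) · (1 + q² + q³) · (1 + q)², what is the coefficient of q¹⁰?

(3 + q + q² + q³ - 2q⁴) has coefficients 3,1,1,1,-2 for degrees 0…4.
(1 + q + q² + q³ + q⁴) has coefficients 1,1,1,1,1,0,0,0,0,0,0 for degrees 0…10.
Multiplying by (1 - q⁴ + q⁵) gives running coefficients 1,1,1,1,0,0,0,0,0,1,0 for degrees 0…10.
Multiplying by (1 + q² + q³) gives running coefficients 1,1,2,3,2,2,1,0,0,1,0 for degrees 0…10.
Finally multiplying by (1 + q)², the product of all factors after the first has coefficients 1,3,5,8,10,9,7,4,1,1,2 for degrees 0…10.
[q¹⁰] = 3·2 + 1·1 + 1·1 + 1·4 − 2·7 = -2.

-2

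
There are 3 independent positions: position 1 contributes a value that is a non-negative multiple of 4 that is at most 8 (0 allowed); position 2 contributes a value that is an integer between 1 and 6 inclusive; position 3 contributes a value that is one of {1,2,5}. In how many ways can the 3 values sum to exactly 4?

The generating function for the choices is (1 + y⁴ + y⁸)·(y + y² + y³ + y⁴ + y⁵ + y⁶)·(y + y² + y⁵); the count is [y⁴].
(1 + y⁴ + y⁸) has coefficients 1,0,0,0,1 for degrees 0…4.
(y + y² + y³ + y⁴ + y⁵ + y⁶) has coefficients 0,1,1,1,1 for degrees 0…4.
Finally multiplying by (y + y² + y⁵), the product of all factors after the first has coefficients 0,0,1,2,2 for degrees 0…4.
[y⁴] = 1·2 + 1·0 = 2.

2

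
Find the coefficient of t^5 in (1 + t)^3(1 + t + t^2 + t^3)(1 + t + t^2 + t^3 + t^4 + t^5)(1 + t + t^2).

78

(1 + t)^3 has coefficients 1,3,3,1 for degrees 0…3.
(1 + t + t^2 + t^3) has coefficients 1,1,1,1,0,0 for degrees 0…5.
Multiplying by (1 + t + t^2 + t^3 + t^4 + t^5) gives running coefficients 1,2,3,4,4,4 for degrees 0…5.
Finally multiplying by (1 + t + t^2), the product of all factors after the first has coefficients 1,3,6,9,11,12 for degrees 0…5.
[t^5] = 1·12 + 3·11 + 3·9 + 1·6 = 78.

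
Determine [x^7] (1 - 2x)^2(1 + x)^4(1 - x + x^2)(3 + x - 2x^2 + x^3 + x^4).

(1 - 2x)^2 has coefficients 1,-4,4 for degrees 0…2.
(1 + x)^4 has coefficients 1,4,6,4,1,0,0,0 for degrees 0…7.
Multiplying by (1 - x + x^2) gives running coefficients 1,3,3,2,3,3,1,0 for degrees 0…7.
Finally multiplying by (3 + x - 2x^2 + x^3 + x^4), the product of all factors after the first has coefficients 3,10,10,4,9,14,5,0 for degrees 0…7.
[x^7] = 1·0 − 4·5 + 4·14 = 36.

36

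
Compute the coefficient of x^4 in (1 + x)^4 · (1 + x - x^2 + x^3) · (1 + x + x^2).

19

(1 + x)^4 has coefficients 1,4,6,4,1 for degrees 0…4.
(1 + x - x^2 + x^3) has coefficients 1,1,-1,1,0 for degrees 0…4.
Finally multiplying by (1 + x + x^2), the product of all factors after the first has coefficients 1,2,1,1,0 for degrees 0…4.
[x^4] = 1·0 + 4·1 + 6·1 + 4·2 + 1·1 = 19.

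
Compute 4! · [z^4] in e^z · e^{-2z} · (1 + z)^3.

The EGF product rule gives c_4 = Σ_{k_1+k_2+k_3=4} C(4; k_1,k_2,k_3) · ∏ g_i(k_i), where e^z gives (1)^k; e^{-2z} gives (-2)^k; (1+z)^3 gives the falling factorial (3)_k.
g_1(k) for k = 0…4: 1, 1, 1, 1, 1.
g_2(k) for k = 0…4: 1, -2, 4, -8, 16.
g_3(k) for k = 0…4: 1, 3, 6, 6, 0.
First combine the last two factors: h(k) = Σ_j C(k,j)·g_2(j)·g_3(k−j) for k = 0…4: 1, 1, -2, -2, 16.
c_4 = Σ_k C(4,k)·g_1(k)·h(4−k) = 1·1·16 + 4·1·(-2) + 6·1·(-2) + 4·1·1 + 1·1·1 = 16 − 8 − 12 + 4 + 1 = 1.

1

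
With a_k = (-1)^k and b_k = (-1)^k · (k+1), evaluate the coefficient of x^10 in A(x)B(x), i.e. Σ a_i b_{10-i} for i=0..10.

The convolution is the x^10 coefficient of A(x)B(x).
Σ = 1·11 − 1·(-10) + 1·9 − 1·(-8) + 1·7 − 1·(-6) + 1·5 − 1·(-4) + 1·3 − 1·(-2) + 1·1 = 66.

66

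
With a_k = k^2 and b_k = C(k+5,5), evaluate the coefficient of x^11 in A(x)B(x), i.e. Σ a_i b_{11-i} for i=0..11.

The convolution is the t^11 coefficient of A(t)B(t).
Σ = 0·4368 + 1·3003 + 4·2002 + 9·1287 + 16·792 + 25·462 + 36·252 + 49·126 + 64·56 + 81·21 + 100·6 + 121·1 = 68068.

68068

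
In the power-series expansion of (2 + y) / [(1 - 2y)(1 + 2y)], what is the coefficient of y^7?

The denominator gives the recurrence a_n = 4a_(n−2) for n ≥ 3; the numerator fixes a_0 = 2, a_1 = 1, a_2 = 8.
Iterating: 2, 1, 8, 4, 32, 16, 128, 64, so a_7 = 64.

64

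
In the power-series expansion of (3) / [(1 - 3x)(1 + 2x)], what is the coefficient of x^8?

Partial fractions give a closed form: a_n = (9/5)·3^n + (6/5)·(-2)^n.
At n = 8: a_8 = 12117.

12117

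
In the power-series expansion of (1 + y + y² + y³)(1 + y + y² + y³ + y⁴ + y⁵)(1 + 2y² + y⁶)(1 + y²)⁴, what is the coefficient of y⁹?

(1 + y + y² + y³) has coefficients 1,1,1,1 for degrees 0…3.
(1 + y + y² + y³ + y⁴ + y⁵) has coefficients 1,1,1,1,1,1,0,0,0,0 for degrees 0…9.
Multiplying by (1 + 2y² + y⁶) gives running coefficients 1,1,3,3,3,3,3,3,1,1 for degrees 0…9.
Finally multiplying by (1 + y²)⁴, the product of all factors after the first has coefficients 1,1,7,7,21,21,37,37,44,44 for degrees 0…9.
[y⁹] = 1·44 + 1·44 + 1·37 + 1·37 = 162.

162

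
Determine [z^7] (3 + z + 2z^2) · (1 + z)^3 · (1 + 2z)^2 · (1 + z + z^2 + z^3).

233

(3 + z + 2z^2) has coefficients 3,1,2 for degrees 0…2.
(1 + z)^3 has coefficients 1,3,3,1,0,0,0,0 for degrees 0…7.
Multiplying by (1 + 2z)^2 gives running coefficients 1,7,19,25,16,4,0,0 for degrees 0…7.
Finally multiplying by (1 + z + z^2 + z^3), the product of all factors after the first has coefficients 1,8,27,52,67,64,45,20 for degrees 0…7.
[z^7] = 3·20 + 1·45 + 2·64 = 233.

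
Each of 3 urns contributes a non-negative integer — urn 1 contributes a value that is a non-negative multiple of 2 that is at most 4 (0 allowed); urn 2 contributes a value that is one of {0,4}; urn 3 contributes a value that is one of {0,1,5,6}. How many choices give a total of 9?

3

The generating function for the choices is (1 + z^2 + z^4)·(1 + z^4)·(1 + z + z^5 + z^6); the count is [z^9].
(1 + z^2 + z^4) has coefficients 1,0,1,0,1 for degrees 0…4.
(1 + z^4) has coefficients 1,0,0,0,1,0,0,0,0,0 for degrees 0…9.
Finally multiplying by (1 + z + z^5 + z^6), the product of all factors after the first has coefficients 1,1,0,0,1,2,1,0,0,1 for degrees 0…9.
[z^9] = 1·1 + 1·0 + 1·2 = 3.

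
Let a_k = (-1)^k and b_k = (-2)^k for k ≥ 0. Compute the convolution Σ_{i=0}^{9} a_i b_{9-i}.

Write out a_i and b_{9-i} for i = 0,…,9 and sum the products.
Σ = 1·(-512) − 1·256 + 1·(-128) − 1·64 + 1·(-32) − 1·16 + 1·(-8) − 1·4 + 1·(-2) − 1·1 = -1023.

-1023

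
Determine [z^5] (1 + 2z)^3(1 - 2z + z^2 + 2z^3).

(1 + 2z)^3 has coefficients 1,6,12,8 for degrees 0…3.
(1 - 2z + z^2 + 2z^3) has coefficients 1,-2,1,2,0,0 for degrees 0…5.
[z^5] = 1·0 + 6·0 + 12·2 + 8·1 = 32.

32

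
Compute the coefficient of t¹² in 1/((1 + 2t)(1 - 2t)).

4096

Partial fractions give a closed form: a_n = (1/2)·(-2)^n + (1/2)·2^n.
At n = 12: a_12 = 4096.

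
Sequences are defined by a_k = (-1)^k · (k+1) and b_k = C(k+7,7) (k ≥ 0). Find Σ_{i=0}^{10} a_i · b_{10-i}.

This is [x^10] in the product of the two ordinary generating functions.
Σ = 1·19448 − 2·11440 + 3·6435 − 4·3432 + 5·1716 − 6·792 + 7·330 − 8·120 + 9·36 − 10·8 + 11·1 = 7578.

7578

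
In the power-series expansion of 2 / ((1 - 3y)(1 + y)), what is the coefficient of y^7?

Partial fractions give a closed form: a_n = (3/2)·3^n + (1/2)·(-1)^n.
At n = 7: a_7 = 3280.

3280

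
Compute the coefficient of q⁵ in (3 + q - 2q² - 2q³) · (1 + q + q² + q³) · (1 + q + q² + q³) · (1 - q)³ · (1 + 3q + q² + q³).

(3 + q - 2q² - 2q³) has coefficients 3,1,-2,-2 for degrees 0…3.
(1 + q + q² + q³) has coefficients 1,1,1,1,0,0 for degrees 0…5.
Multiplying by (1 + q + q² + q³) gives running coefficients 1,2,3,4,3,2 for degrees 0…5.
Multiplying by (1 - q)³ gives running coefficients 1,-1,0,0,-2,2 for degrees 0…5.
Finally multiplying by (1 + 3q + q² + q³), the product of all factors after the first has coefficients 1,2,-2,0,-3,-4 for degrees 0…5.
[q⁵] = 3·(-4) + 1·(-3) − 2·0 − 2·(-2) = -11.

-11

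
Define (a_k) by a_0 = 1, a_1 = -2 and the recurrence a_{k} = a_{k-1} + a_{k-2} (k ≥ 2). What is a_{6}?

The ordinary generating function has denominator 1 - t - t^2.
Iterating the recurrence: a_0,…,a_{6} = 1, -2, -1, -3, -4, -7, -11.

-11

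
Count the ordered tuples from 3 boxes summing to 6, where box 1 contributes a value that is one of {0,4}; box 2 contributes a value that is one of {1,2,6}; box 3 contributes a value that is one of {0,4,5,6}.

The generating function for the choices is (1 + y⁴)·(y + y² + y⁶)·(1 + y⁴ + y⁵ + y⁶); the count is [y⁶].
(1 + y⁴) has coefficients 1,0,0,0,1 for degrees 0…4.
(y + y² + y⁶) has coefficients 0,1,1,0,0,0,1 for degrees 0…6.
Finally multiplying by (1 + y⁴ + y⁵ + y⁶), the product of all factors after the first has coefficients 0,1,1,0,0,1,3 for degrees 0…6.
[y⁶] = 1·3 + 1·1 = 4.

4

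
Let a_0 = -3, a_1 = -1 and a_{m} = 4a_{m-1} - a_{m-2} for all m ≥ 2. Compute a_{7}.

The ordinary generating function has denominator 1 - 4y + y^2.
Iterating the recurrence: a_0,…,a_{7} = -3, -1, -1, -3, -11, -41, -153, -571.

-571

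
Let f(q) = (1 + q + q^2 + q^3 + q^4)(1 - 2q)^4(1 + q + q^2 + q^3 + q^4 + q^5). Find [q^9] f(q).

(1 + q + q^2 + q^3 + q^4) has coefficients 1,1,1,1,1 for degrees 0…4.
(1 - 2q)^4 has coefficients 1,-8,24,-32,16,0,0,0,0,0 for degrees 0…9.
Finally multiplying by (1 + q + q^2 + q^3 + q^4 + q^5), the product of all factors after the first has coefficients 1,-7,17,-15,1,1,0,8,-16,16 for degrees 0…9.
[q^9] = 1·16 + 1·(-16) + 1·8 + 1·0 + 1·1 = 9.

9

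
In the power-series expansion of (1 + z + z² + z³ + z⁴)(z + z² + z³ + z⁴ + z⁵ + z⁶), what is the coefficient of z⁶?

5

(1 + z + z² + z³ + z⁴) has coefficients 1,1,1,1,1 for degrees 0…4.
(z + z² + z³ + z⁴ + z⁵ + z⁶) has coefficients 0,1,1,1,1,1,1 for degrees 0…6.
[z⁶] = 1·1 + 1·1 + 1·1 + 1·1 + 1·1 = 5.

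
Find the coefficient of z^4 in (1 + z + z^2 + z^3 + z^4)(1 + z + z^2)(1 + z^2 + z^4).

(1 + z + z^2 + z^3 + z^4) has coefficients 1,1,1,1,1 for degrees 0…4.
(1 + z + z^2) has coefficients 1,1,1,0,0 for degrees 0…4.
Finally multiplying by (1 + z^2 + z^4), the product of all factors after the first has coefficients 1,1,2,1,2 for degrees 0…4.
[z^4] = 1·2 + 1·1 + 1·2 + 1·1 + 1·1 = 7.

7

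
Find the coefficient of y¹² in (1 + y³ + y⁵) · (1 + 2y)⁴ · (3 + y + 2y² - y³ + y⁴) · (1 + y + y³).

(1 + y³ + y⁵) has coefficients 1,0,0,1,0,1 for degrees 0…5.
(1 + 2y)⁴ has coefficients 1,8,24,32,16,0,0,0,0,0,0,0,0 for degrees 0…12.
Multiplying by (3 + y + 2y² - y³ + y⁴) gives running coefficients 3,25,82,135,121,64,24,16,16,0,0,0,0 for degrees 0…12.
Finally multiplying by (1 + y + y³), the product of all factors after the first has coefficients 3,28,107,220,281,267,223,161,96,40,16,16,0 for degrees 0…12.
[y¹²] = 1·0 + 1·40 + 1·161 = 201.

201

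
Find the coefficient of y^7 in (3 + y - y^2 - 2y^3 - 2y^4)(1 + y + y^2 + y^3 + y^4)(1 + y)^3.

(3 + y - y^2 - 2y^3 - 2y^4) has coefficients 3,1,-1,-2,-2 for degrees 0…4.
(1 + y + y^2 + y^3 + y^4) has coefficients 1,1,1,1,1,0,0,0 for degrees 0…7.
Finally multiplying by (1 + y)^3, the product of all factors after the first has coefficients 1,4,7,8,8,7,4,1 for degrees 0…7.
[y^7] = 3·1 + 1·4 − 1·7 − 2·8 − 2·8 = -32.

-32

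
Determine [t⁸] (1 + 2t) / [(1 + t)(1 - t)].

Partial fractions give a closed form: a_n = (-1/2)·(-1)^n + (3/2)·1^n.
At n = 8: a_8 = 1.

1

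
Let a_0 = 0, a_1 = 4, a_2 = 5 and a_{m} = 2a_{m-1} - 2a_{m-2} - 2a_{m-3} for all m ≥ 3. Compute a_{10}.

The ordinary generating function has denominator 1 - 2t + 2t^2 + 2t^3.
Iterating the recurrence: a_0,…,a_{10} = 0, 4, 5, 2, -14, -42, -60, -8, 188, 512, 664.

664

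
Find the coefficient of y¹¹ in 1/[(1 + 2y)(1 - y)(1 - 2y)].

1365

The denominator gives the recurrence a_n = a_(n−1) + 4a_(n−2) − 4a_(n−3) for n ≥ 3; the numerator fixes a_0 = 1, a_1 = 1, a_2 = 5.
Iterating: 1, 1, 5, 5, 21, 21, 85, 85, 341, 341, 1365, 1365, so a_11 = 1365.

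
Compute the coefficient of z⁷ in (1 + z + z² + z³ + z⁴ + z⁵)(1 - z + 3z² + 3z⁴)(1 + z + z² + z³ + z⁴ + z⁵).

(1 + z + z² + z³ + z⁴ + z⁵) has coefficients 1,1,1,1,1,1 for degrees 0…5.
(1 - z + 3z² + 3z⁴) has coefficients 1,-1,3,0,3,0,0,0 for degrees 0…7.
Finally multiplying by (1 + z + z² + z³ + z⁴ + z⁵), the product of all factors after the first has coefficients 1,0,3,3,6,6,5,6 for degrees 0…7.
[z⁷] = 1·6 + 1·5 + 1·6 + 1·6 + 1·3 + 1·3 = 29.

29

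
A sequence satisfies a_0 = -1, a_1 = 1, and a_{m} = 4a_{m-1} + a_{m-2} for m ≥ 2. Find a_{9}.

75025

The ordinary generating function has denominator 1 - 4t - t^2.
Iterating the recurrence: a_0,…,a_{9} = -1, 1, 3, 13, 55, 233, 987, 4181, 17711, 75025.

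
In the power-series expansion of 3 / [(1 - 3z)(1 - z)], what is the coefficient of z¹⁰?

265719

Partial fractions give a closed form: a_n = (9/2)·3^n + (-3/2)·1^n.
At n = 10: a_10 = 265719.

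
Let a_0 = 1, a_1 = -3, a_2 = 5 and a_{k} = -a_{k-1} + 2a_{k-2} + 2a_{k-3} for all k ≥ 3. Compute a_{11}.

-189

The ordinary generating function has denominator 1 + y - 2y^2 - 2y^3.
Iterating the recurrence: a_0,…,a_{11} = 1, -3, 5, -9, 13, -21, 29, -45, 61, -93, 125, -189.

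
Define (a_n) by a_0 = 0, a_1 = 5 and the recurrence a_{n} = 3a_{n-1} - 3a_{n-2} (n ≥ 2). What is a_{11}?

-1215

The ordinary generating function has denominator 1 - 3z + 3z^2.
Iterating the recurrence: a_0,…,a_{11} = 0, 5, 15, 30, 45, 45, 0, -135, -405, -810, -1215, -1215.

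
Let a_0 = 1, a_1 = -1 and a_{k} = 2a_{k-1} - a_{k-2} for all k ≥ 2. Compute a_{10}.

The ordinary generating function has denominator 1 - 2t + t^2.
Iterating the recurrence: a_0,…,a_{10} = 1, -1, -3, -5, -7, -9, -11, -13, -15, -17, -19.

-19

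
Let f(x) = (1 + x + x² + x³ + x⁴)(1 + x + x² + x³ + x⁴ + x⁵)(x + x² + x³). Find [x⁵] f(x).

(1 + x + x² + x³ + x⁴) has coefficients 1,1,1,1,1 for degrees 0…4.
(1 + x + x² + x³ + x⁴ + x⁵) has coefficients 1,1,1,1,1,1 for degrees 0…5.
Finally multiplying by (x + x² + x³), the product of all factors after the first has coefficients 0,1,2,3,3,3 for degrees 0…5.
[x⁵] = 1·3 + 1·3 + 1·3 + 1·2 + 1·1 = 12.

12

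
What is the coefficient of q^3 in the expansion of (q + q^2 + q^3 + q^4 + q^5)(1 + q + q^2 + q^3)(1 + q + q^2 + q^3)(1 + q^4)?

6

(q + q^2 + q^3 + q^4 + q^5) has coefficients 0,1,1,1 for degrees 0…3.
(1 + q + q^2 + q^3) has coefficients 1,1,1,1 for degrees 0…3.
Multiplying by (1 + q + q^2 + q^3) gives running coefficients 1,2,3,4 for degrees 0…3.
Finally multiplying by (1 + q^4), the product of all factors after the first has coefficients 1,2,3,4 for degrees 0…3.
[q^3] = 1·3 + 1·2 + 1·1 = 6.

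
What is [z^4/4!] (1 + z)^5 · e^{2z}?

1256

The EGF product rule gives c_4 = Σ_{k_1+k_2=4} C(4; k_1,k_2) · ∏ g_i(k_i), where (1+z)^5 gives the falling factorial (5)_k; e^{2z} gives (2)^k.
g_1(k) for k = 0…4: 1, 5, 20, 60, 120.
g_2(k) for k = 0…4: 1, 2, 4, 8, 16.
c_4 = Σ_k C(4,k)·g_1(k)·g_2(4−k) = 1·1·16 + 4·5·8 + 6·20·4 + 4·60·2 + 1·120·1 = 16 + 160 + 480 + 480 + 120 = 1256.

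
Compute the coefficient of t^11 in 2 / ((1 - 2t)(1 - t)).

8190

Partial fractions give a closed form: a_n = (4)·2^n + (-2)·1^n.
At n = 11: a_11 = 8190.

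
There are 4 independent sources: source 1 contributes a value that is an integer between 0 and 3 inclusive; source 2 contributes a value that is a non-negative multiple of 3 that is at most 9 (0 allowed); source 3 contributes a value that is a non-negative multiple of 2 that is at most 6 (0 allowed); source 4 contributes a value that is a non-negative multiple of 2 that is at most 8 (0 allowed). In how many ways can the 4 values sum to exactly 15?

23

The generating function for the choices is (1 + x + x^2 + x^3)·(1 + x^3 + x^6 + x^9)·(1 + x^2 + x^4 + x^6)·(1 + x^2 + x^4 + x^6 + x^8); the count is [x^15].
(1 + x + x^2 + x^3) has coefficients 1,1,1,1 for degrees 0…3.
(1 + x^3 + x^6 + x^9) has coefficients 1,0,0,1,0,0,1,0,0,1,0,0,0,0,0,0 for degrees 0…15.
Multiplying by (1 + x^2 + x^4 + x^6) gives running coefficients 1,0,1,1,1,1,2,1,1,2,1,1,1,1,0,1 for degrees 0…15.
Finally multiplying by (1 + x^2 + x^4 + x^6 + x^8), the product of all factors after the first has coefficients 1,0,2,1,3,2,5,3,6,5,6,6,6,6,5,6 for degrees 0…15.
[x^15] = 1·6 + 1·5 + 1·6 + 1·6 = 23.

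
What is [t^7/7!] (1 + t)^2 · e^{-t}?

-29

The EGF product rule gives c_7 = Σ_{k_1+k_2=7} C(7; k_1,k_2) · ∏ g_i(k_i), where (1+t)^2 gives the falling factorial (2)_k; e^{-t} gives (-1)^k.
g_1(k) for k = 0…7: 1, 2, 2, 0, 0, 0, 0, 0.
g_2(k) for k = 0…7: 1, -1, 1, -1, 1, -1, 1, -1.
c_7 = Σ_k C(7,k)·g_1(k)·g_2(7−k) = 1·1·(-1) + 7·2·1 + 21·2·(-1) = −1 + 14 − 42 = -29.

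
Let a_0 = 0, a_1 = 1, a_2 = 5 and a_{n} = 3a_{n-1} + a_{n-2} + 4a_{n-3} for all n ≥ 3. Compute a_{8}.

9553

The ordinary generating function has denominator 1 - 3q - q^2 - 4q^3.
Iterating the recurrence: a_0,…,a_{8} = 0, 1, 5, 16, 57, 207, 742, 2661, 9553.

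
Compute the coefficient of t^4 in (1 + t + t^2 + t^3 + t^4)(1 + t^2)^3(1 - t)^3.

6

(1 + t + t^2 + t^3 + t^4) has coefficients 1,1,1,1,1 for degrees 0…4.
(1 + t^2)^3 has coefficients 1,0,3,0,3 for degrees 0…4.
Finally multiplying by (1 - t)^3, the product of all factors after the first has coefficients 1,-3,6,-10,12 for degrees 0…4.
[t^4] = 1·12 + 1·(-10) + 1·6 + 1·(-3) + 1·1 = 6.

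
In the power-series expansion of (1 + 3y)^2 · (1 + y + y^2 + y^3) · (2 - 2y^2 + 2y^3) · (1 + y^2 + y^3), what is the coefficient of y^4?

56

(1 + 3y)^2 has coefficients 1,6,9 for degrees 0…2.
(1 + y + y^2 + y^3) has coefficients 1,1,1,1,0 for degrees 0…4.
Multiplying by (2 - 2y^2 + 2y^3) gives running coefficients 2,2,0,2,0 for degrees 0…4.
Finally multiplying by (1 + y^2 + y^3), the product of all factors after the first has coefficients 2,2,2,6,2 for degrees 0…4.
[y^4] = 1·2 + 6·6 + 9·2 = 56.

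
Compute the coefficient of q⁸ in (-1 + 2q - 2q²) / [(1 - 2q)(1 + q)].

The denominator gives the recurrence a_n = a_(n−1) + 2a_(n−2) for n ≥ 3; the numerator fixes a_0 = -1, a_1 = 1, a_2 = -3.
Iterating: -1, 1, -3, -1, -7, -9, -23, -41, -87, so a_8 = -87.

-87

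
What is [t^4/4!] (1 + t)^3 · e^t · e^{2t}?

801

The EGF product rule gives c_4 = Σ_{k_1+k_2+k_3=4} C(4; k_1,k_2,k_3) · ∏ g_i(k_i), where (1+t)^3 gives the falling factorial (3)_k; e^t gives (1)^k; e^{2t} gives (2)^k.
g_1(k) for k = 0…4: 1, 3, 6, 6, 0.
g_2(k) for k = 0…4: 1, 1, 1, 1, 1.
g_3(k) for k = 0…4: 1, 2, 4, 8, 16.
First combine the last two factors: h(k) = Σ_j C(k,j)·g_2(j)·g_3(k−j) for k = 0…4: 1, 3, 9, 27, 81.
c_4 = Σ_k C(4,k)·g_1(k)·h(4−k) = 1·1·81 + 4·3·27 + 6·6·9 + 4·6·3 = 81 + 324 + 324 + 72 = 801.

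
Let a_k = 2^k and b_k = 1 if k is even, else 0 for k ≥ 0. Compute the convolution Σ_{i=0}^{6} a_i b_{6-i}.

85

This is [x^6] in the product of the two ordinary generating functions.
Σ = 1·1 + 2·0 + 4·1 + 8·0 + 16·1 + 32·0 + 64·1 = 85.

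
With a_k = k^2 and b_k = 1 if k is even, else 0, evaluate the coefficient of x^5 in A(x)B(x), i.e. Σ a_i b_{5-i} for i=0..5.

Write out a_i and b_{5-i} for i = 0,…,5 and sum the products.
Σ = 0·0 + 1·1 + 4·0 + 9·1 + 16·0 + 25·1 = 35.

35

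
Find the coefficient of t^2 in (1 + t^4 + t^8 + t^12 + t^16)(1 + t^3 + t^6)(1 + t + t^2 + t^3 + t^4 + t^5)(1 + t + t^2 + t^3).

3

(1 + t^4 + t^8 + t^12 + t^16) has coefficients 1,0,0 for degrees 0…2.
(1 + t^3 + t^6) has coefficients 1,0,0 for degrees 0…2.
Multiplying by (1 + t + t^2 + t^3 + t^4 + t^5) gives running coefficients 1,1,1 for degrees 0…2.
Finally multiplying by (1 + t + t^2 + t^3), the product of all factors after the first has coefficients 1,2,3 for degrees 0…2.
[t^2] = 1·3 = 3.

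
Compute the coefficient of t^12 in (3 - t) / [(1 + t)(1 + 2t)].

28668

Partial fractions give a closed form: a_n = (-4)·(-1)^n + (7)·(-2)^n.
At n = 12: a_12 = 28668.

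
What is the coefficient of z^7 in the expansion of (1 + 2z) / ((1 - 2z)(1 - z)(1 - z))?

996

The denominator gives the recurrence a_n = 4a_(n−1) − 5a_(n−2) + 2a_(n−3) for n ≥ 3; the numerator fixes a_0 = 1, a_1 = 6, a_2 = 19.
Iterating: 1, 6, 19, 48, 109, 234, 487, 996, so a_7 = 996.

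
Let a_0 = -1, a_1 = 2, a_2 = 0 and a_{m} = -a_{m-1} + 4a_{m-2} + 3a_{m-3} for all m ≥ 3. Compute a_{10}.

-189

The ordinary generating function has denominator 1 + t - 4t^2 - 3t^3.
Iterating the recurrence: a_0,…,a_{10} = -1, 2, 0, 5, 1, 19, 0, 79, -22, 338, -189.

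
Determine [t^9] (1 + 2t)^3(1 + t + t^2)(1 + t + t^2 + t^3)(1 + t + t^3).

62

(1 + 2t)^3 has coefficients 1,6,12,8 for degrees 0…3.
(1 + t + t^2) has coefficients 1,1,1,0,0,0,0,0,0,0 for degrees 0…9.
Multiplying by (1 + t + t^2 + t^3) gives running coefficients 1,2,3,3,2,1,0,0,0,0 for degrees 0…9.
Finally multiplying by (1 + t + t^3), the product of all factors after the first has coefficients 1,3,5,7,7,6,4,2,1,0 for degrees 0…9.
[t^9] = 1·0 + 6·1 + 12·2 + 8·4 = 62.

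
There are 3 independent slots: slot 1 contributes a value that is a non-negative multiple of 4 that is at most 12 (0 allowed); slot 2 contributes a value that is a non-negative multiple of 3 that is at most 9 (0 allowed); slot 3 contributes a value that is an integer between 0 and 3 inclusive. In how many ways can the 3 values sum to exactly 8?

The generating function for the choices is (1 + y^4 + y^8 + y^12)·(1 + y^3 + y^6 + y^9)·(1 + y + y^2 + y^3); the count is [y^8].
(1 + y^4 + y^8 + y^12) has coefficients 1,0,0,0,1,0,0,0,1 for degrees 0…8.
(1 + y^3 + y^6 + y^9) has coefficients 1,0,0,1,0,0,1,0,0 for degrees 0…8.
Finally multiplying by (1 + y + y^2 + y^3), the product of all factors after the first has coefficients 1,1,1,2,1,1,2,1,1 for degrees 0…8.
[y^8] = 1·1 + 1·1 + 1·1 = 3.

3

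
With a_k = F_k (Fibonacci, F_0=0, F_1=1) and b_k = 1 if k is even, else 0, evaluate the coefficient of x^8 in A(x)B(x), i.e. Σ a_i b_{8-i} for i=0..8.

33

This is [x^8] in the product of the two ordinary generating functions.
Σ = 0·1 + 1·0 + 1·1 + 2·0 + 3·1 + 5·0 + 8·1 + 13·0 + 21·1 = 33.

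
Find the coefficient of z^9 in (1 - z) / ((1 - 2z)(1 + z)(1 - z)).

Partial fractions give a closed form: a_n = (2/3)·2^n + (1/3)·(-1)^n.
At n = 9: a_9 = 341.

341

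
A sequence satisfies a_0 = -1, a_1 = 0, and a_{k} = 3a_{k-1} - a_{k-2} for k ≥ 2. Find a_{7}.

The ordinary generating function has denominator 1 - 3z + z^2.
Iterating the recurrence: a_0,…,a_{7} = -1, 0, 1, 3, 8, 21, 55, 144.

144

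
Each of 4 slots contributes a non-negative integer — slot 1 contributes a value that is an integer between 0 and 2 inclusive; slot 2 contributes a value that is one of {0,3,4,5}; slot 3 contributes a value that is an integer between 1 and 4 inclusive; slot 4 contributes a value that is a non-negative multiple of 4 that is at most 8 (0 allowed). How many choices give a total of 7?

The generating function for the choices is (1 + y + y²)·(1 + y³ + y⁴ + y⁵)·(y + y² + y³ + y⁴)·(1 + y⁴ + y⁸); the count is [y⁷].
(1 + y + y²) has coefficients 1,1,1 for degrees 0…2.
(1 + y³ + y⁴ + y⁵) has coefficients 1,0,0,1,1,1,0,0 for degrees 0…7.
Multiplying by (y + y² + y³ + y⁴) gives running coefficients 0,1,1,1,2,2,3,3 for degrees 0…7.
Finally multiplying by (1 + y⁴ + y⁸), the product of all factors after the first has coefficients 0,1,1,1,2,3,4,4 for degrees 0…7.
[y⁷] = 1·4 + 1·4 + 1·3 = 11.

11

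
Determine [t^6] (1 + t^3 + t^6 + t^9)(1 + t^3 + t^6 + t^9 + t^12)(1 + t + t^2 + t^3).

5

(1 + t^3 + t^6 + t^9) has coefficients 1,0,0,1,0,0,1 for degrees 0…6.
(1 + t^3 + t^6 + t^9 + t^12) has coefficients 1,0,0,1,0,0,1 for degrees 0…6.
Finally multiplying by (1 + t + t^2 + t^3), the product of all factors after the first has coefficients 1,1,1,2,1,1,2 for degrees 0…6.
[t^6] = 1·2 + 1·2 + 1·1 = 5.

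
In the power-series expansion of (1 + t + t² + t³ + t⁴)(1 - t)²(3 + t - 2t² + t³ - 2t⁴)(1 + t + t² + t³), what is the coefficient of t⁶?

(1 + t + t² + t³ + t⁴) has coefficients 1,1,1,1,1 for degrees 0…4.
(1 - t)² has coefficients 1,-2,1,0,0,0,0 for degrees 0…6.
Multiplying by (3 + t - 2t² + t³ - 2t⁴) gives running coefficients 3,-5,-1,6,-6,5,-2 for degrees 0…6.
Finally multiplying by (1 + t + t² + t³), the product of all factors after the first has coefficients 3,-2,-3,3,-6,4,3 for degrees 0…6.
[t⁶] = 1·3 + 1·4 + 1·(-6) + 1·3 + 1·(-3) = 1.

1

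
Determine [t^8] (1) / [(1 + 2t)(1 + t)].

Partial fractions give a closed form: a_n = (2)·(-2)^n + (-1)·(-1)^n.
At n = 8: a_8 = 511.

511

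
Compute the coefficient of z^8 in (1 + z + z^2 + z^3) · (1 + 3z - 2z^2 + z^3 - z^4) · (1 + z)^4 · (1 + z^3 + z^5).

60

(1 + z + z^2 + z^3) has coefficients 1,1,1,1 for degrees 0…3.
(1 + 3z - 2z^2 + z^3 - z^4) has coefficients 1,3,-2,1,-1,0,0,0,0 for degrees 0…8.
Multiplying by (1 + z)^4 gives running coefficients 1,7,16,15,4,-3,-4,-3,-1 for degrees 0…8.
Finally multiplying by (1 + z^3 + z^5), the product of all factors after the first has coefficients 1,7,16,16,11,14,18,17,11 for degrees 0…8.
[z^8] = 1·11 + 1·17 + 1·18 + 1·14 = 60.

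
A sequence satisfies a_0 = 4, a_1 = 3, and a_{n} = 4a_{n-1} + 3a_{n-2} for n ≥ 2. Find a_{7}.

49281

The ordinary generating function has denominator 1 - 4z - 3z^2.
Iterating the recurrence: a_0,…,a_{7} = 4, 3, 24, 105, 492, 2283, 10608, 49281.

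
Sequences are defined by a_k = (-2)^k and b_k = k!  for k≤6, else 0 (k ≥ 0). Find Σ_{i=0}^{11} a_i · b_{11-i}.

-18944

Write out a_i and b_{11-i} for i = 0,…,11 and sum the products.
Σ = 1·0 − 2·0 + 4·0 − 8·0 + 16·0 − 32·720 + 64·120 − 128·24 + 256·6 − 512·2 + 1024·1 − 2048·1 = -18944.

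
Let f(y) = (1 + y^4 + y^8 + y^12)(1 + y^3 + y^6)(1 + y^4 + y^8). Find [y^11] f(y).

(1 + y^4 + y^8 + y^12) has coefficients 1,0,0,0,1,0,0,0,1,0,0,0 for degrees 0…11.
(1 + y^3 + y^6) has coefficients 1,0,0,1,0,0,1,0,0,0,0,0 for degrees 0…11.
Finally multiplying by (1 + y^4 + y^8), the product of all factors after the first has coefficients 1,0,0,1,1,0,1,1,1,0,1,1 for degrees 0…11.
[y^11] = 1·1 + 1·1 + 1·1 = 3.

3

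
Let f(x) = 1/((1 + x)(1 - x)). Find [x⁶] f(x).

1

Partial fractions give a closed form: a_n = (1/2)·(-1)^n + (1/2)·1^n.
At n = 6: a_6 = 1.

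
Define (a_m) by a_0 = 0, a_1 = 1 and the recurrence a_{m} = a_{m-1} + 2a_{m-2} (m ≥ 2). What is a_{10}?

341

The ordinary generating function has denominator 1 - q - 2q^2.
Iterating the recurrence: a_0,…,a_{10} = 0, 1, 1, 3, 5, 11, 21, 43, 85, 171, 341.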